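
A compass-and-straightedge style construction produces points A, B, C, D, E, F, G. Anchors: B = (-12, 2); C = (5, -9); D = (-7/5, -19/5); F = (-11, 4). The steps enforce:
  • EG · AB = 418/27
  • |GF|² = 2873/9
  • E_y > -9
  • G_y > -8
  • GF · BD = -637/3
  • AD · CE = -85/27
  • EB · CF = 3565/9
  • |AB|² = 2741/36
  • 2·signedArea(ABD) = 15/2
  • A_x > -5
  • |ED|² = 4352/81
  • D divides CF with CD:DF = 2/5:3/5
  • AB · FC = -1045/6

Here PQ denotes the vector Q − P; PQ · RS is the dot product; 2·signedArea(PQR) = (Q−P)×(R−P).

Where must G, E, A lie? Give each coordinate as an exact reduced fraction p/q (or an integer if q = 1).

1. E_x = 193/45  [line 16·x + -13·y + -1603/9 = 0 ∩ |ED|² = 4352/81]
2. E_y = -379/45  [line 16·x + -13·y + -1603/9 = 0 ∩ |ED|² = 4352/81]
   → E = (193/45, -379/45)
3. A_x = -61/15  [AD · CE = -85/27 ∩ 2·signedArea(ABD) = 15/2]
4. A_y = -49/30  [AD · CE = -85/27 ∩ 2·signedArea(ABD) = 15/2]
   → A = (-61/15, -49/30)
5. G_x = 43/15  [GF · BD = -637/3 ∩ EG · AB = 418/27]
6. G_y = -109/15  [GF · BD = -637/3 ∩ EG · AB = 418/27]
   → G = (43/15, -109/15)

A = (-61/15, -49/30)
E = (193/45, -379/45)
G = (43/15, -109/15)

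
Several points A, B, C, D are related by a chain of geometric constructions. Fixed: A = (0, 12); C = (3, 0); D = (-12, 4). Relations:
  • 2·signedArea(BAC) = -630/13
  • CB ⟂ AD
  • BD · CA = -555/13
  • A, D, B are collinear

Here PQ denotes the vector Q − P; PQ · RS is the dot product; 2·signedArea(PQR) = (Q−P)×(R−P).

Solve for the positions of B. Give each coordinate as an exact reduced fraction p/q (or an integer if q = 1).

1. B_x = -45/13  [A, D, B are collinear ∩ CB ⟂ AD]
2. B_y = 126/13  [A, D, B are collinear ∩ CB ⟂ AD]
   → B = (-45/13, 126/13)

B = (-45/13, 126/13)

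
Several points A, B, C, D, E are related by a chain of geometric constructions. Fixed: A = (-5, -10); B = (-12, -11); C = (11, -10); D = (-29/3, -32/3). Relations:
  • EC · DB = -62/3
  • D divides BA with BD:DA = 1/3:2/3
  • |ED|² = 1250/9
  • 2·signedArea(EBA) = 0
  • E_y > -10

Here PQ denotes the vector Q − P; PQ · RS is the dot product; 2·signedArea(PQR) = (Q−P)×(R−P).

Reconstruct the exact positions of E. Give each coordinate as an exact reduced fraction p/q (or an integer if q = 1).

1. E_x = 2  [2·signedArea(EBA) = 0 ∩ EC · DB = -62/3]
2. E_y = -9  [2·signedArea(EBA) = 0 ∩ EC · DB = -62/3]
   → E = (2, -9)

E = (2, -9)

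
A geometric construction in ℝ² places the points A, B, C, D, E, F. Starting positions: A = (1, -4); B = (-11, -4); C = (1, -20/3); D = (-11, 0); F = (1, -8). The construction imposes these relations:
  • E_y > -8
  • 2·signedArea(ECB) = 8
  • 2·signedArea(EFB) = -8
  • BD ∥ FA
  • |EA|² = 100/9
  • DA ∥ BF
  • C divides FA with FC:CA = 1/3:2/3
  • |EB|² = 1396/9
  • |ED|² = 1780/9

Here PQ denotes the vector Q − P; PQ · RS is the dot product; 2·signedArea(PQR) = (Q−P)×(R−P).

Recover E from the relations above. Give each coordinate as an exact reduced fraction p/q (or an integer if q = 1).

E = (1, -22/3)

1. E_x = 1  [2·signedArea(ECB) = 8 ∩ 2·signedArea(EFB) = -8]
2. E_y = -22/3  [2·signedArea(ECB) = 8 ∩ 2·signedArea(EFB) = -8]
   → E = (1, -22/3)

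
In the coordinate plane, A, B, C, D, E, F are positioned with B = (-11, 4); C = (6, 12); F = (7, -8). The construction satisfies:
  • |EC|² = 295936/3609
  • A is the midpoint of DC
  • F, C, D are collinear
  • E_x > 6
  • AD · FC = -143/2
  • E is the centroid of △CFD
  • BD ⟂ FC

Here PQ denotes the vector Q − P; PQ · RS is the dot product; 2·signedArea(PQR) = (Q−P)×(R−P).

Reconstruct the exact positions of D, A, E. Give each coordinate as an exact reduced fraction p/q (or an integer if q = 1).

1. D_x = 2549/401  [F, C, D are collinear ∩ BD ⟂ FC]
2. D_y = 1952/401  [F, C, D are collinear ∩ BD ⟂ FC]
   → D = (2549/401, 1952/401)
3. A_x = 4955/802  [A is the midpoint of DC]
4. A_y = 3382/401  [A is the midpoint of DC]
   → A = (4955/802, 3382/401)
5. E_x = 7762/1203  [E is the centroid of △CFD]
6. E_y = 3556/1203  [E is the centroid of △CFD]
   → E = (7762/1203, 3556/1203)

A = (4955/802, 3382/401)
D = (2549/401, 1952/401)
E = (7762/1203, 3556/1203)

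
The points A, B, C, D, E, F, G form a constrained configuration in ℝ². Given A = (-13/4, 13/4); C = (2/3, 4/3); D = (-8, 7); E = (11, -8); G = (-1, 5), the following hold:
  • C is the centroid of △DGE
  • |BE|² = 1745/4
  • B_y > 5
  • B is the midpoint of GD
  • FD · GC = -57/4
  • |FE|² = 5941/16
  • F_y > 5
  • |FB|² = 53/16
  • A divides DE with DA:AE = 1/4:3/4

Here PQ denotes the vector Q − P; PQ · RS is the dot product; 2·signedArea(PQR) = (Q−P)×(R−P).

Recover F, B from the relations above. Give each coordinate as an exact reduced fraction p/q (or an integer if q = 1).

1. B_x = -9/2  [B is the midpoint of GD]
2. B_y = 6  [B is the midpoint of GD]
   → B = (-9/2, 6)
3. F_x = -11/4  [line -5/3·x + 11/3·y + -99/4 = 0 ∩ |FB|² = 53/16]
4. F_y = 11/2  [line -5/3·x + 11/3·y + -99/4 = 0 ∩ |FB|² = 53/16]
   → F = (-11/4, 11/2)

B = (-9/2, 6)
F = (-11/4, 11/2)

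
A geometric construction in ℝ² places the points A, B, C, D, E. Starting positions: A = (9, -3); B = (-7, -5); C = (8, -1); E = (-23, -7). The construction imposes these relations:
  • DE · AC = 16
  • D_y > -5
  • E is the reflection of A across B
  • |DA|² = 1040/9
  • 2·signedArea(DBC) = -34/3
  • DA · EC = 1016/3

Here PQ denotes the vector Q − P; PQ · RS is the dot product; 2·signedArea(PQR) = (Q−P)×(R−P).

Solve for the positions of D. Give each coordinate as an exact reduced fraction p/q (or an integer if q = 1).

1. D_x = -5/3  [DA · EC = 1016/3 ∩ 2·signedArea(DBC) = -34/3]
2. D_y = -13/3  [DA · EC = 1016/3 ∩ 2·signedArea(DBC) = -34/3]
   → D = (-5/3, -13/3)

D = (-5/3, -13/3)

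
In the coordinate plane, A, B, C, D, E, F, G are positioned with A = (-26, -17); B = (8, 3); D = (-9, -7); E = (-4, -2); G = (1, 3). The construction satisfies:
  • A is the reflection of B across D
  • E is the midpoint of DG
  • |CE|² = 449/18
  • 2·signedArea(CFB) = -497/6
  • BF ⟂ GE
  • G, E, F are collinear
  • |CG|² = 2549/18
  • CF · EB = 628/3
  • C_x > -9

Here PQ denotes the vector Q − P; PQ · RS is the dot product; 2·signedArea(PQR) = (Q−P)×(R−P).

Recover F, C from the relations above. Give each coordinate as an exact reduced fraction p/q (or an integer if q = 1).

C = (-17/2, -25/6)
F = (9/2, 13/2)

1. F_x = 9/2  [G, E, F are collinear ∩ BF ⟂ GE]
2. F_y = 13/2  [G, E, F are collinear ∩ BF ⟂ GE]
   → F = (9/2, 13/2)
3. C_x = -17/2  [CF · EB = 628/3 ∩ 2·signedArea(CFB) = -497/6]
4. C_y = -25/6  [CF · EB = 628/3 ∩ 2·signedArea(CFB) = -497/6]
   → C = (-17/2, -25/6)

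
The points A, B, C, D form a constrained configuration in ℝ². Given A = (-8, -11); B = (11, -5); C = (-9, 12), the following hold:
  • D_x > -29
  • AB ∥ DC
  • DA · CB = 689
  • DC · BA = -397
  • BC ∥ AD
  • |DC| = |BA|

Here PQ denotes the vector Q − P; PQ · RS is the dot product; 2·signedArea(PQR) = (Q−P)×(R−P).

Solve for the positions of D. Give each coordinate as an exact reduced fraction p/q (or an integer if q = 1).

D = (-28, 6)

1. D_x = -28  [AB ∥ DC ∩ BC ∥ AD]
2. D_y = 6  [AB ∥ DC ∩ BC ∥ AD]
   → D = (-28, 6)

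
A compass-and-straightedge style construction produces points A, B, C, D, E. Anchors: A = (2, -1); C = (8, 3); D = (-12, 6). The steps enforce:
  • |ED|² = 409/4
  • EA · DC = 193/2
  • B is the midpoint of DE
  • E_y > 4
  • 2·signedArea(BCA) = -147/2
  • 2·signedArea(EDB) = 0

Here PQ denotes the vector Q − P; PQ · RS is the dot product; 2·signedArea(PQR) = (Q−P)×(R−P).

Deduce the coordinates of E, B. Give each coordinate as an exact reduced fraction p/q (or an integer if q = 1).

B = (-7, 21/4)
E = (-2, 9/2)

1. E_x = -2  [line -20·x + 3·y + -107/2 = 0 ∩ |ED|² = 409/4]
2. E_y = 9/2  [line -20·x + 3·y + -107/2 = 0 ∩ |ED|² = 409/4]
   → E = (-2, 9/2)
3. B_x = -7  [2·signedArea(EDB) = 0 ∩ B is the midpoint of DE]
4. B_y = 21/4  [2·signedArea(EDB) = 0 ∩ B is the midpoint of DE]
   → B = (-7, 21/4)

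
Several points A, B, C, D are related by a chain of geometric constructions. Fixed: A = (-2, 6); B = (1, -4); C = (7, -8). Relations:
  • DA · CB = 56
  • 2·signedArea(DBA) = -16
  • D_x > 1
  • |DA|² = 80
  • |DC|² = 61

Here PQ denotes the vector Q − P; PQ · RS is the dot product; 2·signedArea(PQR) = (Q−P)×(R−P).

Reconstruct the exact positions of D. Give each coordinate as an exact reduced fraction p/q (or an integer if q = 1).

1. D_x = 2  [DA · CB = 56 ∩ 2·signedArea(DBA) = -16]
2. D_y = -2  [DA · CB = 56 ∩ 2·signedArea(DBA) = -16]
   → D = (2, -2)

D = (2, -2)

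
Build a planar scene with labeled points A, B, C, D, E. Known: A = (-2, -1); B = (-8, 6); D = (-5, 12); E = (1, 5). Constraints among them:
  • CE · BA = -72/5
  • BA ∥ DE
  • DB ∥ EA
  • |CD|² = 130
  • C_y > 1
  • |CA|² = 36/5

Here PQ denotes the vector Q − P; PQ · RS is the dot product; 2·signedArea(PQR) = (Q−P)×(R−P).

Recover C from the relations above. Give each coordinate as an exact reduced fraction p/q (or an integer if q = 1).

1. C_x = -4/5  [line -6·x + 7·y + -73/5 = 0 ∩ |CA|² = 36/5]
2. C_y = 7/5  [line -6·x + 7·y + -73/5 = 0 ∩ |CA|² = 36/5]
   → C = (-4/5, 7/5)

C = (-4/5, 7/5)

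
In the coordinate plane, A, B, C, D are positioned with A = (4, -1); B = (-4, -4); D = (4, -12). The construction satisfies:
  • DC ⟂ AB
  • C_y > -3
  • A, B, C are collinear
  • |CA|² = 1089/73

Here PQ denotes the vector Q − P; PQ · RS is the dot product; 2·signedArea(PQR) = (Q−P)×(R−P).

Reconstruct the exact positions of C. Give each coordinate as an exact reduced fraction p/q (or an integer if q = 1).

C = (28/73, -172/73)

1. C_x = 28/73  [A, B, C are collinear ∩ DC ⟂ AB]
2. C_y = -172/73  [A, B, C are collinear ∩ DC ⟂ AB]
   → C = (28/73, -172/73)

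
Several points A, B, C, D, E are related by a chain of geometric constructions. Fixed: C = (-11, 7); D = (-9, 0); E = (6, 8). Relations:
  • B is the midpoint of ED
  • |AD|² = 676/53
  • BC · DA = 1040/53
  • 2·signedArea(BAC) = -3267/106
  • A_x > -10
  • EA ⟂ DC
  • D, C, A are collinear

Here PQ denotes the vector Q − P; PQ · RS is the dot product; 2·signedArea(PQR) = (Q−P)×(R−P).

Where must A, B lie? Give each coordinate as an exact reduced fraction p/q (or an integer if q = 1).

A = (-529/53, 182/53)
B = (-3/2, 4)

1. A_x = -529/53  [D, C, A are collinear ∩ EA ⟂ DC]
2. A_y = 182/53  [D, C, A are collinear ∩ EA ⟂ DC]
   → A = (-529/53, 182/53)
3. B_x = -3/2  [B is the midpoint of ED]
4. B_y = 4  [B is the midpoint of ED]
   → B = (-3/2, 4)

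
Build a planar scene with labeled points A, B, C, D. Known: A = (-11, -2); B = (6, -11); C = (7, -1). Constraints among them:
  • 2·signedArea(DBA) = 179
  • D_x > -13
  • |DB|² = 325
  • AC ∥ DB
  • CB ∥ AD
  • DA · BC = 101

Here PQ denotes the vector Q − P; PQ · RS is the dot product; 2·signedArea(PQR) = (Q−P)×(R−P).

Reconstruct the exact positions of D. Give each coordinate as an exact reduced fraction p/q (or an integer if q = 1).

D = (-12, -12)

1. D_x = -12  [AC ∥ DB ∩ CB ∥ AD]
2. D_y = -12  [AC ∥ DB ∩ CB ∥ AD]
   → D = (-12, -12)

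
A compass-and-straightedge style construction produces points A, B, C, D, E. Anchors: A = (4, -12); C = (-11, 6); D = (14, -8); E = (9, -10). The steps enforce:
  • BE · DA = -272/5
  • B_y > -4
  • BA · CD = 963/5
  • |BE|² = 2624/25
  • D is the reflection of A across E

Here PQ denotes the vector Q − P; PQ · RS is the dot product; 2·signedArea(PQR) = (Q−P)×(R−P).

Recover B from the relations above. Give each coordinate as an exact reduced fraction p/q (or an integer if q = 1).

1. B_x = 1  [BE · DA = -272/5 ∩ BA · CD = 963/5]
2. B_y = -18/5  [BE · DA = -272/5 ∩ BA · CD = 963/5]
   → B = (1, -18/5)

B = (1, -18/5)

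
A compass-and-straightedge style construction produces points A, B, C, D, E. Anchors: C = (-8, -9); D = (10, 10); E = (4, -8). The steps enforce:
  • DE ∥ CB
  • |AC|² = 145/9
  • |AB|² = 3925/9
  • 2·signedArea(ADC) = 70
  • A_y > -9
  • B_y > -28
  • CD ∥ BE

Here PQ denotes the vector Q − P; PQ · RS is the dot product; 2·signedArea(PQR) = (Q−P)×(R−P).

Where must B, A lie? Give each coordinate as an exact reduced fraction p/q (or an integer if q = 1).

1. B_x = -14  [CD ∥ BE ∩ DE ∥ CB]
2. B_y = -27  [CD ∥ BE ∩ DE ∥ CB]
   → B = (-14, -27)
3. A_x = -4  [line 19·x + -18·y + -80 = 0 ∩ |AC|² = 145/9]
4. A_y = -26/3  [line 19·x + -18·y + -80 = 0 ∩ |AC|² = 145/9]
   → A = (-4, -26/3)

A = (-4, -26/3)
B = (-14, -27)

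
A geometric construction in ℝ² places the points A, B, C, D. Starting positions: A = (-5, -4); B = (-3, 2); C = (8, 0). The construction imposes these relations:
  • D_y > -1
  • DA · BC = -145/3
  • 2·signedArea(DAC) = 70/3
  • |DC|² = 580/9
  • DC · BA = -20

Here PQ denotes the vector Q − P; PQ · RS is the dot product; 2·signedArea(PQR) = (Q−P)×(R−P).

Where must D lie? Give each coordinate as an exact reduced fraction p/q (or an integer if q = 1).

D = (0, -2/3)

1. D_x = 0  [2·signedArea(DAC) = 70/3 ∩ DC · BA = -20]
2. D_y = -2/3  [2·signedArea(DAC) = 70/3 ∩ DC · BA = -20]
   → D = (0, -2/3)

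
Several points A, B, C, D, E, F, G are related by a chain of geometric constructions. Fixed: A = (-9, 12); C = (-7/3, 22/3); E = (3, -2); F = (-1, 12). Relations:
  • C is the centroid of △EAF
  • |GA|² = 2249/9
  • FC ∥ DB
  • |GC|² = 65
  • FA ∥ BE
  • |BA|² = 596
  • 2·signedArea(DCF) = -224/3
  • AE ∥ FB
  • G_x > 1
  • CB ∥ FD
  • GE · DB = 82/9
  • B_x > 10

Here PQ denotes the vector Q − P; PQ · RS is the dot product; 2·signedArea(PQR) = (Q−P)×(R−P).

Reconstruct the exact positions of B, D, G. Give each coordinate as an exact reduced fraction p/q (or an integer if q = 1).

1. B_x = 11  [FA ∥ BE ∩ AE ∥ FB]
2. B_y = -2  [FA ∥ BE ∩ AE ∥ FB]
   → B = (11, -2)
3. D_x = 37/3  [FC ∥ DB ∩ CB ∥ FD]
4. D_y = 8/3  [FC ∥ DB ∩ CB ∥ FD]
   → D = (37/3, 8/3)
5. G_x = 5/3  [line 4/3·x + 14/3·y + -34/9 = 0 ∩ |GC|² = 65]
6. G_y = 1/3  [line 4/3·x + 14/3·y + -34/9 = 0 ∩ |GC|² = 65]
   → G = (5/3, 1/3)

B = (11, -2)
D = (37/3, 8/3)
G = (5/3, 1/3)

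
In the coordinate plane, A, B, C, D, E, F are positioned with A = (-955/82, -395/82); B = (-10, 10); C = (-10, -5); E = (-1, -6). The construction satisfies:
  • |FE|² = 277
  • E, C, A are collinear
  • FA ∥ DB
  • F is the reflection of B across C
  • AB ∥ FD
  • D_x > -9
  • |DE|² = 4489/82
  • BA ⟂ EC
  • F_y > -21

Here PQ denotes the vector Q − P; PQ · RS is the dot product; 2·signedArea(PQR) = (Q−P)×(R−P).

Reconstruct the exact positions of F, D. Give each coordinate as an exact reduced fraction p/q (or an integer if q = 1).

D = (-685/82, -425/82)
F = (-10, -20)

1. F_x = -10  [F is the reflection of B across C]
2. F_y = -20  [F is the reflection of B across C]
   → F = (-10, -20)
3. D_x = -685/82  [FA ∥ DB ∩ AB ∥ FD]
4. D_y = -425/82  [FA ∥ DB ∩ AB ∥ FD]
   → D = (-685/82, -425/82)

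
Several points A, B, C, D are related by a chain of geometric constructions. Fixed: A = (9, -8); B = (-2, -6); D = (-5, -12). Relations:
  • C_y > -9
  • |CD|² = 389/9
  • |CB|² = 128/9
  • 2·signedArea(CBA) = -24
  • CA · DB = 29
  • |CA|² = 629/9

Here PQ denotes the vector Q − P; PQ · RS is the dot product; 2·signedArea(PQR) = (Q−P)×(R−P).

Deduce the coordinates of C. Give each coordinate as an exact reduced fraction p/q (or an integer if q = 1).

C = (2/3, -26/3)

1. C_x = 2/3  [2·signedArea(CBA) = -24 ∩ CA · DB = 29]
2. C_y = -26/3  [2·signedArea(CBA) = -24 ∩ CA · DB = 29]
   → C = (2/3, -26/3)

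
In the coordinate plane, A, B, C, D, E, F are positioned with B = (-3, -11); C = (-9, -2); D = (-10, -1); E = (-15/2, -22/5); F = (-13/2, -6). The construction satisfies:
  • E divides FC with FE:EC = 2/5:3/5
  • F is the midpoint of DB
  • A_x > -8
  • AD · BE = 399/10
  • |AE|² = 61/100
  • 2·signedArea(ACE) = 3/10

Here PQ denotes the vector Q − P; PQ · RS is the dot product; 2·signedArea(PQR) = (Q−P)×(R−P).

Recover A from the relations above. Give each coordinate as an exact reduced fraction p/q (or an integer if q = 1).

A = (-7, -5)

1. A_x = -7  [2·signedArea(ACE) = 3/10 ∩ AD · BE = 399/10]
2. A_y = -5  [2·signedArea(ACE) = 3/10 ∩ AD · BE = 399/10]
   → A = (-7, -5)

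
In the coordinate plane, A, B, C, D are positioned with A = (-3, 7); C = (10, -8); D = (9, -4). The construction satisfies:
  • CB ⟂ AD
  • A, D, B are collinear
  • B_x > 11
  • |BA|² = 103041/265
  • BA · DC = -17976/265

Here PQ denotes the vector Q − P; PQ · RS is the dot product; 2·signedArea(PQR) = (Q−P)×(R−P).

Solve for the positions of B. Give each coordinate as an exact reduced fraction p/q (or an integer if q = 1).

B = (3057/265, -1676/265)

1. B_x = 3057/265  [A, D, B are collinear ∩ CB ⟂ AD]
2. B_y = -1676/265  [A, D, B are collinear ∩ CB ⟂ AD]
   → B = (3057/265, -1676/265)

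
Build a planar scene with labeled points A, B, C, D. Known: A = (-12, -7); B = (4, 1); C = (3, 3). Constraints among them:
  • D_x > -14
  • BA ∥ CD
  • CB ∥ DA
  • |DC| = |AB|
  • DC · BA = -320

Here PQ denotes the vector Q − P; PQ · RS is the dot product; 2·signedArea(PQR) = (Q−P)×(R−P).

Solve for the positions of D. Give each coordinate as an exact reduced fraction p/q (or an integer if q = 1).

D = (-13, -5)

1. D_x = -13  [CB ∥ DA ∩ BA ∥ CD]
2. D_y = -5  [CB ∥ DA ∩ BA ∥ CD]
   → D = (-13, -5)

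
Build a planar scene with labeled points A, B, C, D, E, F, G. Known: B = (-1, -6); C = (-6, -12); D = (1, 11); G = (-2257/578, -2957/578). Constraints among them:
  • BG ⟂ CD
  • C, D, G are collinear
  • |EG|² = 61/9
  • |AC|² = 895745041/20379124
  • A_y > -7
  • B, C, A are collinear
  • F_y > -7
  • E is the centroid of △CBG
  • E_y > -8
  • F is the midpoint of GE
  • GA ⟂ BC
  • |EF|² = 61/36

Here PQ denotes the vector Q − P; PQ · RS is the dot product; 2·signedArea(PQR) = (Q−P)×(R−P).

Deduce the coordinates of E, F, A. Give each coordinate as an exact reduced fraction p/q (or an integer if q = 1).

1. E_x = -2101/578  [E is the centroid of △CBG]
2. E_y = -13361/1734  [E is the centroid of △CBG]
   → E = (-2101/578, -13361/1734)
3. F_x = -2179/578  [F is the midpoint of GE]
4. F_y = -5558/867  [F is the midpoint of GE]
   → F = (-2179/578, -5558/867)
5. A_x = -61903/35258  [B, C, A are collinear ∩ GA ⟂ BC]
6. A_y = -121761/17629  [B, C, A are collinear ∩ GA ⟂ BC]
   → A = (-61903/35258, -121761/17629)

A = (-61903/35258, -121761/17629)
E = (-2101/578, -13361/1734)
F = (-2179/578, -5558/867)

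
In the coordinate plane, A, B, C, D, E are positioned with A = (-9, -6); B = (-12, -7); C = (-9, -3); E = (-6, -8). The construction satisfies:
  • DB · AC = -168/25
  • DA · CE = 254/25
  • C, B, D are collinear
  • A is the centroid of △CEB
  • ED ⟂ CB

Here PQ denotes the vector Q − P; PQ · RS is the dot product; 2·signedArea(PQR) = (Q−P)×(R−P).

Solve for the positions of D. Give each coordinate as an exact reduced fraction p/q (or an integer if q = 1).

D = (-258/25, -119/25)

1. D_x = -258/25  [C, B, D are collinear ∩ ED ⟂ CB]
2. D_y = -119/25  [C, B, D are collinear ∩ ED ⟂ CB]
   → D = (-258/25, -119/25)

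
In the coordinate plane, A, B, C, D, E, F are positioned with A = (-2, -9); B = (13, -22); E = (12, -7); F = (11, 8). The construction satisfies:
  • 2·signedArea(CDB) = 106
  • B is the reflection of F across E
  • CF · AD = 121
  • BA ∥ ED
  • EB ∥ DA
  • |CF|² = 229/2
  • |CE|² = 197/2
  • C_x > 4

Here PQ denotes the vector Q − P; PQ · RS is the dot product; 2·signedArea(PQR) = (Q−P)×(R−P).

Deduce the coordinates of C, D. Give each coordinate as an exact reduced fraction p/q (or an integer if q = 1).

1. D_x = -3  [EB ∥ DA ∩ BA ∥ ED]
2. D_y = 6  [EB ∥ DA ∩ BA ∥ ED]
   → D = (-3, 6)
3. C_x = 9/2  [CF · AD = 121 ∩ 2·signedArea(CDB) = 106]
4. C_y = -1/2  [CF · AD = 121 ∩ 2·signedArea(CDB) = 106]
   → C = (9/2, -1/2)

C = (9/2, -1/2)
D = (-3, 6)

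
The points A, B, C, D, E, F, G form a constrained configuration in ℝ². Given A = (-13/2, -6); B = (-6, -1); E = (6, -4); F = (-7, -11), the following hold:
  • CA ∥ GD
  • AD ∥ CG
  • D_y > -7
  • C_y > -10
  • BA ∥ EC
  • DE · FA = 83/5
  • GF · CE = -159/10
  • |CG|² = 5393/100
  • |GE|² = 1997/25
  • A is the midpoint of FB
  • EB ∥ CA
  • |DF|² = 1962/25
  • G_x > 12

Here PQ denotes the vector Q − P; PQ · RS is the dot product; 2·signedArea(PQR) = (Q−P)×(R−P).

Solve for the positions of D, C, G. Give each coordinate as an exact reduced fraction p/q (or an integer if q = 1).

1. C_x = 11/2  [EB ∥ CA ∩ BA ∥ EC]
2. C_y = -9  [EB ∥ CA ∩ BA ∥ EC]
   → C = (11/2, -9)
3. G_x = 64/5  [line -1/2·x + -5·y + -213/5 = 0 ∩ |CG|² = 5393/100]
4. G_y = -49/5  [line -1/2·x + -5·y + -213/5 = 0 ∩ |CG|² = 5393/100]
   → G = (64/5, -49/5)
5. D_x = 4/5  [DE · FA = 83/5 ∩ CA ∥ GD]
6. D_y = -34/5  [DE · FA = 83/5 ∩ CA ∥ GD]
   → D = (4/5, -34/5)

C = (11/2, -9)
D = (4/5, -34/5)
G = (64/5, -49/5)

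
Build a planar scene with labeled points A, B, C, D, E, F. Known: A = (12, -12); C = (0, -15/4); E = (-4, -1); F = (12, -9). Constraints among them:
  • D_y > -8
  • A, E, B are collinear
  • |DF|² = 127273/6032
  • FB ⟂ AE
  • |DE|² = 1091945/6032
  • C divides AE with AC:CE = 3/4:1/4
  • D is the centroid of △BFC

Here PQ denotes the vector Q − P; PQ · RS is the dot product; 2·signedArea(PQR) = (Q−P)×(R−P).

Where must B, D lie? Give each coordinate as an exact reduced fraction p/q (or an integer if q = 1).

1. B_x = 3996/377  [A, E, B are collinear ∩ FB ⟂ AE]
2. B_y = -4161/377  [A, E, B are collinear ∩ FB ⟂ AE]
   → B = (3996/377, -4161/377)
3. D_x = 2840/377  [D is the centroid of △BFC]
4. D_y = -11957/1508  [D is the centroid of △BFC]
   → D = (2840/377, -11957/1508)

B = (3996/377, -4161/377)
D = (2840/377, -11957/1508)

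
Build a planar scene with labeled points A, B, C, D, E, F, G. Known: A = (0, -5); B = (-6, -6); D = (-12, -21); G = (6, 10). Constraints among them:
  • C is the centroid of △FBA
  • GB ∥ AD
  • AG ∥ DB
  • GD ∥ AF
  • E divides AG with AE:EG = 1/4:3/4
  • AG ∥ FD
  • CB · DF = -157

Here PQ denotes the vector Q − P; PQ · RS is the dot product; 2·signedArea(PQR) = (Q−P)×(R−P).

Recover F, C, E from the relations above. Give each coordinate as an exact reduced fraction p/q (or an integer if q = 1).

C = (-8, -47/3)
E = (3/2, -5/4)
F = (-18, -36)

1. F_x = -18  [AG ∥ FD ∩ GD ∥ AF]
2. F_y = -36  [AG ∥ FD ∩ GD ∥ AF]
   → F = (-18, -36)
3. C_x = -8  [C is the centroid of △FBA]
4. C_y = -47/3  [C is the centroid of △FBA]
   → C = (-8, -47/3)
5. E_x = 3/2  [E divides AG with AE:EG = 1/4:3/4]
6. E_y = -5/4  [E divides AG with AE:EG = 1/4:3/4]
   → E = (3/2, -5/4)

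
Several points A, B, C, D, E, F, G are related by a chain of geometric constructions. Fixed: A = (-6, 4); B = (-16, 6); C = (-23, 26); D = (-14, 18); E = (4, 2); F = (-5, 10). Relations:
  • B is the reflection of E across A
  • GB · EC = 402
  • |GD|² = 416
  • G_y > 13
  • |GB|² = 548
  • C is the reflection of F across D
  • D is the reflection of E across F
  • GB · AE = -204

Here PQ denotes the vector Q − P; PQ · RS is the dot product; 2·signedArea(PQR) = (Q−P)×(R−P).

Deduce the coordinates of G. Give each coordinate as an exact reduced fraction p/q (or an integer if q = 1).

1. G_x = 6  [GB · EC = 402 ∩ GB · AE = -204]
2. G_y = 14  [GB · EC = 402 ∩ GB · AE = -204]
   → G = (6, 14)

G = (6, 14)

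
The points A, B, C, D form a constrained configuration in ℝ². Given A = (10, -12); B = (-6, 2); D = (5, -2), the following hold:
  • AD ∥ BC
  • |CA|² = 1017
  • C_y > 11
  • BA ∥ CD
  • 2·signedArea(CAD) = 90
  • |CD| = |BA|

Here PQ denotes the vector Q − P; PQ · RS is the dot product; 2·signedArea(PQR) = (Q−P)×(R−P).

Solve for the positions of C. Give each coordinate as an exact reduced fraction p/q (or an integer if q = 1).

1. C_x = -11  [BA ∥ CD ∩ AD ∥ BC]
2. C_y = 12  [BA ∥ CD ∩ AD ∥ BC]
   → C = (-11, 12)

C = (-11, 12)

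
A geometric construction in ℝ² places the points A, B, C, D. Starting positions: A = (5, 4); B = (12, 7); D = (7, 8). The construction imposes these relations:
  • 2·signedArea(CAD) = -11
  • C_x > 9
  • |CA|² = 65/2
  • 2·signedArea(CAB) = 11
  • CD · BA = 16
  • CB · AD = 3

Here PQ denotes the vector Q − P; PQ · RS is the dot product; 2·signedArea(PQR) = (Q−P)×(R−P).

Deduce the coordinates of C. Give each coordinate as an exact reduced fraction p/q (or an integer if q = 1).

1. C_x = 19/2  [CD · BA = 16 ∩ 2·signedArea(CAD) = -11]
2. C_y = 15/2  [CD · BA = 16 ∩ 2·signedArea(CAD) = -11]
   → C = (19/2, 15/2)

C = (19/2, 15/2)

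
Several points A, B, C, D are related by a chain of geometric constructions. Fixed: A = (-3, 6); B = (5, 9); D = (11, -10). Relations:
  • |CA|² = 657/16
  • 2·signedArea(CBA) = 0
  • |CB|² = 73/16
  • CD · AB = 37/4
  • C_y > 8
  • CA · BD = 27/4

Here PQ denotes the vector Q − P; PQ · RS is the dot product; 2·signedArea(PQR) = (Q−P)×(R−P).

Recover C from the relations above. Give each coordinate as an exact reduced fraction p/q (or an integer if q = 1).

1. C_x = 3  [2·signedArea(CBA) = 0 ∩ CA · BD = 27/4]
2. C_y = 33/4  [2·signedArea(CBA) = 0 ∩ CA · BD = 27/4]
   → C = (3, 33/4)

C = (3, 33/4)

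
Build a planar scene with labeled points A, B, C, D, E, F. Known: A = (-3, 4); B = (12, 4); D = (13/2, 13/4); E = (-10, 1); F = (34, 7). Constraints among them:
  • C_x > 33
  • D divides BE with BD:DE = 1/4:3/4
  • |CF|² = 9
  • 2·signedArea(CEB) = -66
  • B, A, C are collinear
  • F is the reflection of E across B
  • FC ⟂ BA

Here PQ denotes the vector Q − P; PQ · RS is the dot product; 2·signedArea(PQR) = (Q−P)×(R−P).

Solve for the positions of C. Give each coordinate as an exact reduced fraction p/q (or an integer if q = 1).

C = (34, 4)

1. C_x = 34  [B, A, C are collinear ∩ FC ⟂ BA]
2. C_y = 4  [B, A, C are collinear ∩ FC ⟂ BA]
   → C = (34, 4)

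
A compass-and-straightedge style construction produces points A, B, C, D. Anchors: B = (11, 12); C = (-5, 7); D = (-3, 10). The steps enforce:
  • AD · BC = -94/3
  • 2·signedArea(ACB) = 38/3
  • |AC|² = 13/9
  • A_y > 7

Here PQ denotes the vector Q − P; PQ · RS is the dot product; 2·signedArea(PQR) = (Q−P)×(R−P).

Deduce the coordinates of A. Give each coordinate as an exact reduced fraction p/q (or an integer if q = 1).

A = (-13/3, 8)

1. A_x = -13/3  [AD · BC = -94/3 ∩ 2·signedArea(ACB) = 38/3]
2. A_y = 8  [AD · BC = -94/3 ∩ 2·signedArea(ACB) = 38/3]
   → A = (-13/3, 8)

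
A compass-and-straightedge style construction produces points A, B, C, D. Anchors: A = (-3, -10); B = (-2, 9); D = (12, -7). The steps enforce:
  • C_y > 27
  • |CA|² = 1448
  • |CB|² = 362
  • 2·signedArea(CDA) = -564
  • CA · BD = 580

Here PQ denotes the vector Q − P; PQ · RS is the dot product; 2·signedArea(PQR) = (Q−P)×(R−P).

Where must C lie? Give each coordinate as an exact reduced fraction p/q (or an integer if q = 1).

C = (-1, 28)

1. C_x = -1  [2·signedArea(CDA) = -564 ∩ CA · BD = 580]
2. C_y = 28  [2·signedArea(CDA) = -564 ∩ CA · BD = 580]
   → C = (-1, 28)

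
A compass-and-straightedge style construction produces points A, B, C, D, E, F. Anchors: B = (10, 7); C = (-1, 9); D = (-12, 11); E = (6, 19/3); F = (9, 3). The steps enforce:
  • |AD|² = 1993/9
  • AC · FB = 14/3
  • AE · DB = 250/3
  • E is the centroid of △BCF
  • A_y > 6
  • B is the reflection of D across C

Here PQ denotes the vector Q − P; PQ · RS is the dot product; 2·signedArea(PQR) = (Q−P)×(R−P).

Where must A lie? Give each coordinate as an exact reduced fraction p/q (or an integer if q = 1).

1. A_x = 7/3  [AE · DB = 250/3 ∩ AC · FB = 14/3]
2. A_y = 7  [AE · DB = 250/3 ∩ AC · FB = 14/3]
   → A = (7/3, 7)

A = (7/3, 7)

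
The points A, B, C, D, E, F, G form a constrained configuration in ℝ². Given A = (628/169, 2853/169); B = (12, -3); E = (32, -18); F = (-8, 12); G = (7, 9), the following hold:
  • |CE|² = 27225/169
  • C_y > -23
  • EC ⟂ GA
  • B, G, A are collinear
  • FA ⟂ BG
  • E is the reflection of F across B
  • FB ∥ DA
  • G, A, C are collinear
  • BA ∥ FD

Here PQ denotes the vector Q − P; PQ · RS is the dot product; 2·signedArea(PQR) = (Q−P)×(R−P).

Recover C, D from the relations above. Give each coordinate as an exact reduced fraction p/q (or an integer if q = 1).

1. C_x = 3428/169  [G, A, C are collinear ∩ EC ⟂ GA]
2. C_y = -3867/169  [G, A, C are collinear ∩ EC ⟂ GA]
   → C = (3428/169, -3867/169)
3. D_x = -2752/169  [FB ∥ DA ∩ BA ∥ FD]
4. D_y = 5388/169  [FB ∥ DA ∩ BA ∥ FD]
   → D = (-2752/169, 5388/169)

C = (3428/169, -3867/169)
D = (-2752/169, 5388/169)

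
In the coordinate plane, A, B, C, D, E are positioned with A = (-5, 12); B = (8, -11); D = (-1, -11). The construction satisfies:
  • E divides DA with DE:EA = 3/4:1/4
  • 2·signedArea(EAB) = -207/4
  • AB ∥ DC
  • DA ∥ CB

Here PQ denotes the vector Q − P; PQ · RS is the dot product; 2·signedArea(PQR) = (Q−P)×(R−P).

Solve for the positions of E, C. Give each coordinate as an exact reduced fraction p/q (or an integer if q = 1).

C = (12, -34)
E = (-4, 25/4)

1. E_x = -4  [E divides DA with DE:EA = 3/4:1/4]
2. E_y = 25/4  [E divides DA with DE:EA = 3/4:1/4]
   → E = (-4, 25/4)
3. C_x = 12  [DA ∥ CB ∩ AB ∥ DC]
4. C_y = -34  [DA ∥ CB ∩ AB ∥ DC]
   → C = (12, -34)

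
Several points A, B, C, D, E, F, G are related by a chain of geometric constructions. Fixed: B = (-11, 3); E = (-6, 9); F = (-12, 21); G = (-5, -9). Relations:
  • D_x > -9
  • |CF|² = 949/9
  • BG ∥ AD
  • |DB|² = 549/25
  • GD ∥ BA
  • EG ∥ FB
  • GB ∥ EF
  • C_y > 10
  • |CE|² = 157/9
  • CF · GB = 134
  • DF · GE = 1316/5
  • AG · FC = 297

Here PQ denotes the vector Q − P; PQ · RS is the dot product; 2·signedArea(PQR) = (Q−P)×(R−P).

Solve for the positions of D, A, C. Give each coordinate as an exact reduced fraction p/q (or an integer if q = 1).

A = (-14, 93/5)
C = (-29/3, 11)
D = (-8, 33/5)

1. D_x = -8  [line 1·x + -18·y + 634/5 = 0 ∩ |DB|² = 549/25]
2. D_y = 33/5  [line 1·x + -18·y + 634/5 = 0 ∩ |DB|² = 549/25]
   → D = (-8, 33/5)
3. A_x = -14  [BG ∥ AD ∩ GD ∥ BA]
4. A_y = 93/5  [BG ∥ AD ∩ GD ∥ BA]
   → A = (-14, 93/5)
5. C_x = -29/3  [CF · GB = 134 ∩ AG · FC = 297]
6. C_y = 11  [CF · GB = 134 ∩ AG · FC = 297]
   → C = (-29/3, 11)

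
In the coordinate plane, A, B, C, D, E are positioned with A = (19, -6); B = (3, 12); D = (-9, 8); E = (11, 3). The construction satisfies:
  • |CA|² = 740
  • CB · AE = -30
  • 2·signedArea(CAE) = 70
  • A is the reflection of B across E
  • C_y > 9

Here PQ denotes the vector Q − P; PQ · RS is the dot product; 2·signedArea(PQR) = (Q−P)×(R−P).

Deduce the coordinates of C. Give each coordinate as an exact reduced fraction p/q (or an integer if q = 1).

1. C_x = -3  [2·signedArea(CAE) = 70 ∩ CB · AE = -30]
2. C_y = 10  [2·signedArea(CAE) = 70 ∩ CB · AE = -30]
   → C = (-3, 10)

C = (-3, 10)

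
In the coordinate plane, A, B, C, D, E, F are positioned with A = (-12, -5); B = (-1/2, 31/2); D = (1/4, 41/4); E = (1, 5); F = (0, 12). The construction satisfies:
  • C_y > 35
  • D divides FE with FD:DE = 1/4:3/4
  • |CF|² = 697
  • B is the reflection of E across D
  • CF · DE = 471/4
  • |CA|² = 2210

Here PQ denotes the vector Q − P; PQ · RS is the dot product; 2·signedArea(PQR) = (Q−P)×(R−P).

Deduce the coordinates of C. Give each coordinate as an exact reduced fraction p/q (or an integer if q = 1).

1. C_x = 11  [line -3/4·x + 21/4·y + -723/4 = 0 ∩ |CF|² = 697]
2. C_y = 36  [line -3/4·x + 21/4·y + -723/4 = 0 ∩ |CF|² = 697]
   → C = (11, 36)

C = (11, 36)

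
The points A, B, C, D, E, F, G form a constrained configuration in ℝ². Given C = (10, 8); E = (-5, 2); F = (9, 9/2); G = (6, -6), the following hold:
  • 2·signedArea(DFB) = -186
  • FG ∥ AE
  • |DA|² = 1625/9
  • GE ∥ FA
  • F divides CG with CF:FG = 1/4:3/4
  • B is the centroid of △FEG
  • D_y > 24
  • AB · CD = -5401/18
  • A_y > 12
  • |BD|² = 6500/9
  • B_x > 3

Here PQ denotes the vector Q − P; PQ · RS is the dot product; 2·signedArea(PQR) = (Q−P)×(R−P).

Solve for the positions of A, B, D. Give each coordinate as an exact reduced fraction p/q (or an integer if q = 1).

A = (-2, 25/2)
B = (10/3, 1/6)
D = (-22/3, 149/6)

1. A_x = -2  [FG ∥ AE ∩ GE ∥ FA]
2. A_y = 25/2  [FG ∥ AE ∩ GE ∥ FA]
   → A = (-2, 25/2)
3. B_x = 10/3  [B is the centroid of △FEG]
4. B_y = 1/6  [B is the centroid of △FEG]
   → B = (10/3, 1/6)
5. D_x = -22/3  [2·signedArea(DFB) = -186 ∩ AB · CD = -5401/18]
6. D_y = 149/6  [2·signedArea(DFB) = -186 ∩ AB · CD = -5401/18]
   → D = (-22/3, 149/6)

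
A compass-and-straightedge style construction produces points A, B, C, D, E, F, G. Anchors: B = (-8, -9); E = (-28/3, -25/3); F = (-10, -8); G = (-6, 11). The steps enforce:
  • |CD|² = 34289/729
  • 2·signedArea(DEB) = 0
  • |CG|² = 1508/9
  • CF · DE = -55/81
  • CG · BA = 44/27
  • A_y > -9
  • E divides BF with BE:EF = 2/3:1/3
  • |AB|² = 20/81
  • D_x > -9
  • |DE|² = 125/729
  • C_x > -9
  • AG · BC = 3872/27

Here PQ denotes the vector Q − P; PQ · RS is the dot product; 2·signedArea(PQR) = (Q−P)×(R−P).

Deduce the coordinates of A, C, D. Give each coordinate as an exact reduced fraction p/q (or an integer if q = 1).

A = (-76/9, -79/9)
C = (-26/3, -5/3)
D = (-242/27, -230/27)

1. D_x = -242/27  [line 2/3·x + 4/3·y + 52/3 = 0 ∩ |DE|² = 125/729]
2. D_y = -230/27  [line 2/3·x + 4/3·y + 52/3 = 0 ∩ |DE|² = 125/729]
   → D = (-242/27, -230/27)
3. C_x = -26/3  [line 10/27·x + -5/27·y + 235/81 = 0 ∩ |CD|² = 34289/729]
4. C_y = -5/3  [line 10/27·x + -5/27·y + 235/81 = 0 ∩ |CD|² = 34289/729]
   → C = (-26/3, -5/3)
5. A_x = -76/9  [AG · BC = 3872/27 ∩ CG · BA = 44/27]
6. A_y = -79/9  [AG · BC = 3872/27 ∩ CG · BA = 44/27]
   → A = (-76/9, -79/9)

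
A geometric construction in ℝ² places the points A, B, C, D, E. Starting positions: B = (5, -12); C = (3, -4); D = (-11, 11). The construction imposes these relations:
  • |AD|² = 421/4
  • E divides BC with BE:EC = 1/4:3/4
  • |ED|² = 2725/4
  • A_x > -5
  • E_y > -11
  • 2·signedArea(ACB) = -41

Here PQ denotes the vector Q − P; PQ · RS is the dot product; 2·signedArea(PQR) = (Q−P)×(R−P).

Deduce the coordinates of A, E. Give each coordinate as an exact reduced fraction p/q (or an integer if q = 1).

A = (-4, 7/2)
E = (9/2, -10)

1. A_x = -4  [line 8·x + 2·y + 25 = 0 ∩ |AD|² = 421/4]
2. A_y = 7/2  [line 8·x + 2·y + 25 = 0 ∩ |AD|² = 421/4]
   → A = (-4, 7/2)
3. E_x = 9/2  [E divides BC with BE:EC = 1/4:3/4]
4. E_y = -10  [E divides BC with BE:EC = 1/4:3/4]
   → E = (9/2, -10)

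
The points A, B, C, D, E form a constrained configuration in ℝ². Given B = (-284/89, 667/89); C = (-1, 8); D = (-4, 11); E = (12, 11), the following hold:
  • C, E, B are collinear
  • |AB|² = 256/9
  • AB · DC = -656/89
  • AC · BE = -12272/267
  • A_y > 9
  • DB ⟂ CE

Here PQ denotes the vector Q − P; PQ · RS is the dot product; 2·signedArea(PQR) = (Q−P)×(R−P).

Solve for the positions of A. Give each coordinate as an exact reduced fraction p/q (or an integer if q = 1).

1. A_x = 428/267  [AC · BE = -12272/267 ∩ AB · DC = -656/89]
2. A_y = 875/89  [AC · BE = -12272/267 ∩ AB · DC = -656/89]
   → A = (428/267, 875/89)

A = (428/267, 875/89)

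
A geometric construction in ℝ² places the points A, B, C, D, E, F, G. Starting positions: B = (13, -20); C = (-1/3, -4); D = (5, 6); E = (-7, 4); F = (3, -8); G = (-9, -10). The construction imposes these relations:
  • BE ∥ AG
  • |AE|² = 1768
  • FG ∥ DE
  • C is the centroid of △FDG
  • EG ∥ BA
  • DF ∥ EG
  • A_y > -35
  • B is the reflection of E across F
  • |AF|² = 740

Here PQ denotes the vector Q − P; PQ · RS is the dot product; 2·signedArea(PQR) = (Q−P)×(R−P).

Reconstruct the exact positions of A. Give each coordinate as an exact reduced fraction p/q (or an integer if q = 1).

A = (11, -34)

1. A_x = 11  [BE ∥ AG ∩ EG ∥ BA]
2. A_y = -34  [BE ∥ AG ∩ EG ∥ BA]
   → A = (11, -34)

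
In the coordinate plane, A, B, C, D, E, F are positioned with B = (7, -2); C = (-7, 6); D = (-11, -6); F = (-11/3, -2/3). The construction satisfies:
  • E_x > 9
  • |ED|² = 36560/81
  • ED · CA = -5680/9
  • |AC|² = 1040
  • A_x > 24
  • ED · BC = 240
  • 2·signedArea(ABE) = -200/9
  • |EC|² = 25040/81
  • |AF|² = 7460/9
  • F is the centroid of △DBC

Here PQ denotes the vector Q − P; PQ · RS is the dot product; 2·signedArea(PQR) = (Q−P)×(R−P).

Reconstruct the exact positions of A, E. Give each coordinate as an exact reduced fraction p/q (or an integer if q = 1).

A = (25, 2)
E = (85/9, -2/9)

1. E_x = 85/9  [line 14·x + -8·y + -134 = 0 ∩ |ED|² = 36560/81]
2. E_y = -2/9  [line 14·x + -8·y + -134 = 0 ∩ |ED|² = 36560/81]
   → E = (85/9, -2/9)
3. A_x = 25  [2·signedArea(ABE) = -200/9 ∩ ED · CA = -5680/9]
4. A_y = 2  [2·signedArea(ABE) = -200/9 ∩ ED · CA = -5680/9]
   → A = (25, 2)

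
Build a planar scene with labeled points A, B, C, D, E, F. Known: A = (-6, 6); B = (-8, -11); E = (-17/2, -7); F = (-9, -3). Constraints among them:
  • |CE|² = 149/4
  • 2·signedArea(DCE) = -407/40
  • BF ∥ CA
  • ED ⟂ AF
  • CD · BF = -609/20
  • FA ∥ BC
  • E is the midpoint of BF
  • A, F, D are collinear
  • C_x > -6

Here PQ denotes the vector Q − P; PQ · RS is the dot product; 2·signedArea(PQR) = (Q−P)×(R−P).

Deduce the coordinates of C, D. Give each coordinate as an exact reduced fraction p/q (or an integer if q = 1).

C = (-5, -2)
D = (-203/20, -129/20)

1. C_x = -5  [BF ∥ CA ∩ FA ∥ BC]
2. C_y = -2  [BF ∥ CA ∩ FA ∥ BC]
   → C = (-5, -2)
3. D_x = -203/20  [A, F, D are collinear ∩ ED ⟂ AF]
4. D_y = -129/20  [A, F, D are collinear ∩ ED ⟂ AF]
   → D = (-203/20, -129/20)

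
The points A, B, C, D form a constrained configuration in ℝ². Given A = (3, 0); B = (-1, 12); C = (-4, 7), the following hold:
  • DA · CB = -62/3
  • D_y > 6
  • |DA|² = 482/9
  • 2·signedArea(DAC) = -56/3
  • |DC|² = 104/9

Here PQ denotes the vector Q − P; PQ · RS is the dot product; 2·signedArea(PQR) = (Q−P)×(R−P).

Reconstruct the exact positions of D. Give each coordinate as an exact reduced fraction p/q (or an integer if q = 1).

D = (-2/3, 19/3)

1. D_x = -2/3  [2·signedArea(DAC) = -56/3 ∩ DA · CB = -62/3]
2. D_y = 19/3  [2·signedArea(DAC) = -56/3 ∩ DA · CB = -62/3]
   → D = (-2/3, 19/3)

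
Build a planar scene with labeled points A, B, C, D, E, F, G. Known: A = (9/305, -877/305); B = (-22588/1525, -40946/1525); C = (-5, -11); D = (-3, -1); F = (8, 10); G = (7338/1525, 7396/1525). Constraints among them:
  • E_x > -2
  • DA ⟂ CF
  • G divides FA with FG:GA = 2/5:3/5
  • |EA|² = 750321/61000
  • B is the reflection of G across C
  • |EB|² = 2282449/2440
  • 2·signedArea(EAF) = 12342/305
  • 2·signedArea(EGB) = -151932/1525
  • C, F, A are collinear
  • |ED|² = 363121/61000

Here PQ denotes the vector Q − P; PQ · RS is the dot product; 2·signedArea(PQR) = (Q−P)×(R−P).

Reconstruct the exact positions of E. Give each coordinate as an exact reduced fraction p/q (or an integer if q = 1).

E = (-6387/6100, 2821/6100)

1. E_x = -6387/6100  [line -3927/305·x + 2431/305·y + -5236/305 = 0 ∩ |EB|² = 2282449/2440]
2. E_y = 2821/6100  [line -3927/305·x + 2431/305·y + -5236/305 = 0 ∩ |EB|² = 2282449/2440]
   → E = (-6387/6100, 2821/6100)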